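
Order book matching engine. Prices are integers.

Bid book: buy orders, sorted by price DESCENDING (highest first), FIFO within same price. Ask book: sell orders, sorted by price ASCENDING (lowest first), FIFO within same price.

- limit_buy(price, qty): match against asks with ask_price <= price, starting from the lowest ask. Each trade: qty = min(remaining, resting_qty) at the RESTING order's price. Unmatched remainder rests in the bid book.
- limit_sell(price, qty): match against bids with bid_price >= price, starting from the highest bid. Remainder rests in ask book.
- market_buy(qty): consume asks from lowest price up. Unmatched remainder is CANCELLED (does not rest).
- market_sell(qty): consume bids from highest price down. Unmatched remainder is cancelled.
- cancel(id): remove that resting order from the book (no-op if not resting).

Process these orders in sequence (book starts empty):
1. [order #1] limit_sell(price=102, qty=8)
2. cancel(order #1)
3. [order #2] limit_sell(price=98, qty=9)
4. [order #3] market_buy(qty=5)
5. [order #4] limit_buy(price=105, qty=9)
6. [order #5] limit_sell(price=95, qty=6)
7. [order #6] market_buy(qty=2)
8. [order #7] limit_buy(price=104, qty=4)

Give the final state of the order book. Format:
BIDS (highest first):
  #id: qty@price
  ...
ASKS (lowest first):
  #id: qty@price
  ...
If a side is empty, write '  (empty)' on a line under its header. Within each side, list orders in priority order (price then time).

After op 1 [order #1] limit_sell(price=102, qty=8): fills=none; bids=[-] asks=[#1:8@102]
After op 2 cancel(order #1): fills=none; bids=[-] asks=[-]
After op 3 [order #2] limit_sell(price=98, qty=9): fills=none; bids=[-] asks=[#2:9@98]
After op 4 [order #3] market_buy(qty=5): fills=#3x#2:5@98; bids=[-] asks=[#2:4@98]
After op 5 [order #4] limit_buy(price=105, qty=9): fills=#4x#2:4@98; bids=[#4:5@105] asks=[-]
After op 6 [order #5] limit_sell(price=95, qty=6): fills=#4x#5:5@105; bids=[-] asks=[#5:1@95]
After op 7 [order #6] market_buy(qty=2): fills=#6x#5:1@95; bids=[-] asks=[-]
After op 8 [order #7] limit_buy(price=104, qty=4): fills=none; bids=[#7:4@104] asks=[-]

Answer: BIDS (highest first):
  #7: 4@104
ASKS (lowest first):
  (empty)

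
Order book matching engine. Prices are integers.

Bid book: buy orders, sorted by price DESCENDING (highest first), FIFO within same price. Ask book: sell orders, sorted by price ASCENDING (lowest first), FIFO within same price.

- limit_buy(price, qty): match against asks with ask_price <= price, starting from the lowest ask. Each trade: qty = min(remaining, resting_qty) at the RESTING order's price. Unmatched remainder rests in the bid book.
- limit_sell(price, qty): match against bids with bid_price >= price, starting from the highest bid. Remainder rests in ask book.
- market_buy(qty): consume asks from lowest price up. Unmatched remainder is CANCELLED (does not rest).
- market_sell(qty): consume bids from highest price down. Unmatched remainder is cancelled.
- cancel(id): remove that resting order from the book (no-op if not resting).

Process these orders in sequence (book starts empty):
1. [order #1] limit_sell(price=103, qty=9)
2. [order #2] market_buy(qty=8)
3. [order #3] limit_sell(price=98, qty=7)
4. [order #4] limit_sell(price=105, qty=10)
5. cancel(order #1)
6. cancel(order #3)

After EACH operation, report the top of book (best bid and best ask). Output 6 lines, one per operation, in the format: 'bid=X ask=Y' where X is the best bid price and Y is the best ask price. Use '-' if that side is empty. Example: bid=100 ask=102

After op 1 [order #1] limit_sell(price=103, qty=9): fills=none; bids=[-] asks=[#1:9@103]
After op 2 [order #2] market_buy(qty=8): fills=#2x#1:8@103; bids=[-] asks=[#1:1@103]
After op 3 [order #3] limit_sell(price=98, qty=7): fills=none; bids=[-] asks=[#3:7@98 #1:1@103]
After op 4 [order #4] limit_sell(price=105, qty=10): fills=none; bids=[-] asks=[#3:7@98 #1:1@103 #4:10@105]
After op 5 cancel(order #1): fills=none; bids=[-] asks=[#3:7@98 #4:10@105]
After op 6 cancel(order #3): fills=none; bids=[-] asks=[#4:10@105]

Answer: bid=- ask=103
bid=- ask=103
bid=- ask=98
bid=- ask=98
bid=- ask=98
bid=- ask=105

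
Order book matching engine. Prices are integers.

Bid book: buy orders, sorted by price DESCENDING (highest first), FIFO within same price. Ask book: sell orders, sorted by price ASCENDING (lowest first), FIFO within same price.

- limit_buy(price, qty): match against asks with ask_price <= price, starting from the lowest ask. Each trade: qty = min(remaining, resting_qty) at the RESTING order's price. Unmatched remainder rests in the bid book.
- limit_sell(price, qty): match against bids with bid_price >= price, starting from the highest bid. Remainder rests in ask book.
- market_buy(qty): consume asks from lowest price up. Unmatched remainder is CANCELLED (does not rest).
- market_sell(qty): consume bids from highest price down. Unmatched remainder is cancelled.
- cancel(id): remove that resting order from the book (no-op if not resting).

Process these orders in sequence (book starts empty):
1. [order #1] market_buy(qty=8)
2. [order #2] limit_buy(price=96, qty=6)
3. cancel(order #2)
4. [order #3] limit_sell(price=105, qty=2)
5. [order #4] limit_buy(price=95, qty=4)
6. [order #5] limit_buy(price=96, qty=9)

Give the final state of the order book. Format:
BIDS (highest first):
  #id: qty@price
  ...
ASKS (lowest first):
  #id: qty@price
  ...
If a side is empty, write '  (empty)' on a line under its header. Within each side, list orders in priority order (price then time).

After op 1 [order #1] market_buy(qty=8): fills=none; bids=[-] asks=[-]
After op 2 [order #2] limit_buy(price=96, qty=6): fills=none; bids=[#2:6@96] asks=[-]
After op 3 cancel(order #2): fills=none; bids=[-] asks=[-]
After op 4 [order #3] limit_sell(price=105, qty=2): fills=none; bids=[-] asks=[#3:2@105]
After op 5 [order #4] limit_buy(price=95, qty=4): fills=none; bids=[#4:4@95] asks=[#3:2@105]
After op 6 [order #5] limit_buy(price=96, qty=9): fills=none; bids=[#5:9@96 #4:4@95] asks=[#3:2@105]

Answer: BIDS (highest first):
  #5: 9@96
  #4: 4@95
ASKS (lowest first):
  #3: 2@105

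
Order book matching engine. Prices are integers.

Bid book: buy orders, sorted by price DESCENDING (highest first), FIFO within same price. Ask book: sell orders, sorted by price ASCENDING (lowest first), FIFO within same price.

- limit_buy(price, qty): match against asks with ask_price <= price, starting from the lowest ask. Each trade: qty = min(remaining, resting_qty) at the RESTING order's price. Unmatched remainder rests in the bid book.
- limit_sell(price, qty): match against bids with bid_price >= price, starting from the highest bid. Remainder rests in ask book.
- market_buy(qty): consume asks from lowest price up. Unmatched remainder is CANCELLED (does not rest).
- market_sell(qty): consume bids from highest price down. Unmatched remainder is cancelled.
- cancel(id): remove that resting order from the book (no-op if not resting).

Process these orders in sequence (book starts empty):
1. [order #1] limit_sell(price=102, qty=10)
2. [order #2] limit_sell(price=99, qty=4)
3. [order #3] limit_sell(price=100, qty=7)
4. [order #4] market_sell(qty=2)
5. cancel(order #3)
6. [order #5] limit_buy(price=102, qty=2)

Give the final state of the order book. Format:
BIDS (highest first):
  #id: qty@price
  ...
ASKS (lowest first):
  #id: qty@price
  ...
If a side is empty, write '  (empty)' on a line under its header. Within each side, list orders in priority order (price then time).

After op 1 [order #1] limit_sell(price=102, qty=10): fills=none; bids=[-] asks=[#1:10@102]
After op 2 [order #2] limit_sell(price=99, qty=4): fills=none; bids=[-] asks=[#2:4@99 #1:10@102]
After op 3 [order #3] limit_sell(price=100, qty=7): fills=none; bids=[-] asks=[#2:4@99 #3:7@100 #1:10@102]
After op 4 [order #4] market_sell(qty=2): fills=none; bids=[-] asks=[#2:4@99 #3:7@100 #1:10@102]
After op 5 cancel(order #3): fills=none; bids=[-] asks=[#2:4@99 #1:10@102]
After op 6 [order #5] limit_buy(price=102, qty=2): fills=#5x#2:2@99; bids=[-] asks=[#2:2@99 #1:10@102]

Answer: BIDS (highest first):
  (empty)
ASKS (lowest first):
  #2: 2@99
  #1: 10@102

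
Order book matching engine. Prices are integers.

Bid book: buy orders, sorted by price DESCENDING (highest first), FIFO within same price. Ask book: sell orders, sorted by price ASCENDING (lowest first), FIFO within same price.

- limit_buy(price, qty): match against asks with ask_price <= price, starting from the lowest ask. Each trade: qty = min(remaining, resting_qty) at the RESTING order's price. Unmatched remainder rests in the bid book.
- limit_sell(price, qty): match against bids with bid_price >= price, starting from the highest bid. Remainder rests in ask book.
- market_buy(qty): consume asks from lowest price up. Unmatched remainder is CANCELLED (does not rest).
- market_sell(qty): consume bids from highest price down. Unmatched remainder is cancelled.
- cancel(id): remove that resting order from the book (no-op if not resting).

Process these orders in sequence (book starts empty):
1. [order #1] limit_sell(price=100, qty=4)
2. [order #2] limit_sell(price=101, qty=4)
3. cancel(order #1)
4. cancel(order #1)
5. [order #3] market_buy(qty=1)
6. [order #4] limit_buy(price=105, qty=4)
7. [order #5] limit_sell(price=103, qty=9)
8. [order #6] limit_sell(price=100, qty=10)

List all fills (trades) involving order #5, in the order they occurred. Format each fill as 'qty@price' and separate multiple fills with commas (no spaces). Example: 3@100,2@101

After op 1 [order #1] limit_sell(price=100, qty=4): fills=none; bids=[-] asks=[#1:4@100]
After op 2 [order #2] limit_sell(price=101, qty=4): fills=none; bids=[-] asks=[#1:4@100 #2:4@101]
After op 3 cancel(order #1): fills=none; bids=[-] asks=[#2:4@101]
After op 4 cancel(order #1): fills=none; bids=[-] asks=[#2:4@101]
After op 5 [order #3] market_buy(qty=1): fills=#3x#2:1@101; bids=[-] asks=[#2:3@101]
After op 6 [order #4] limit_buy(price=105, qty=4): fills=#4x#2:3@101; bids=[#4:1@105] asks=[-]
After op 7 [order #5] limit_sell(price=103, qty=9): fills=#4x#5:1@105; bids=[-] asks=[#5:8@103]
After op 8 [order #6] limit_sell(price=100, qty=10): fills=none; bids=[-] asks=[#6:10@100 #5:8@103]

Answer: 1@105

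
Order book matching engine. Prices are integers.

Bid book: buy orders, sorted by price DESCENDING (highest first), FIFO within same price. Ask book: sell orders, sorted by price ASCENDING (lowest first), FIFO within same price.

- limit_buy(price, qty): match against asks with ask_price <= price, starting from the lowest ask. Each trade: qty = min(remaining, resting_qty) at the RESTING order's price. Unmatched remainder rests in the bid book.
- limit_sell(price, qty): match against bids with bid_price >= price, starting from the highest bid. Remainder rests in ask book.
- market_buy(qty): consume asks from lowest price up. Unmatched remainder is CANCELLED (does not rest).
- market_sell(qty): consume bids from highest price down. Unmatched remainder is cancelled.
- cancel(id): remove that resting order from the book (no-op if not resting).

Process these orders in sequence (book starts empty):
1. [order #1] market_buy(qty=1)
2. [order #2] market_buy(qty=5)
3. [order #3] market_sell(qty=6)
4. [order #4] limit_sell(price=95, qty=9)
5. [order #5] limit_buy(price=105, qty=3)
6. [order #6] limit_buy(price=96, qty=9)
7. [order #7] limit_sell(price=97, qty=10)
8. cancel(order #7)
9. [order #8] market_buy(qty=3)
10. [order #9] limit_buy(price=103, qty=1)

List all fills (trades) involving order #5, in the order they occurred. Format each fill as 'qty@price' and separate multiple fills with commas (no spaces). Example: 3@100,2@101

Answer: 3@95

Derivation:
After op 1 [order #1] market_buy(qty=1): fills=none; bids=[-] asks=[-]
After op 2 [order #2] market_buy(qty=5): fills=none; bids=[-] asks=[-]
After op 3 [order #3] market_sell(qty=6): fills=none; bids=[-] asks=[-]
After op 4 [order #4] limit_sell(price=95, qty=9): fills=none; bids=[-] asks=[#4:9@95]
After op 5 [order #5] limit_buy(price=105, qty=3): fills=#5x#4:3@95; bids=[-] asks=[#4:6@95]
After op 6 [order #6] limit_buy(price=96, qty=9): fills=#6x#4:6@95; bids=[#6:3@96] asks=[-]
After op 7 [order #7] limit_sell(price=97, qty=10): fills=none; bids=[#6:3@96] asks=[#7:10@97]
After op 8 cancel(order #7): fills=none; bids=[#6:3@96] asks=[-]
After op 9 [order #8] market_buy(qty=3): fills=none; bids=[#6:3@96] asks=[-]
After op 10 [order #9] limit_buy(price=103, qty=1): fills=none; bids=[#9:1@103 #6:3@96] asks=[-]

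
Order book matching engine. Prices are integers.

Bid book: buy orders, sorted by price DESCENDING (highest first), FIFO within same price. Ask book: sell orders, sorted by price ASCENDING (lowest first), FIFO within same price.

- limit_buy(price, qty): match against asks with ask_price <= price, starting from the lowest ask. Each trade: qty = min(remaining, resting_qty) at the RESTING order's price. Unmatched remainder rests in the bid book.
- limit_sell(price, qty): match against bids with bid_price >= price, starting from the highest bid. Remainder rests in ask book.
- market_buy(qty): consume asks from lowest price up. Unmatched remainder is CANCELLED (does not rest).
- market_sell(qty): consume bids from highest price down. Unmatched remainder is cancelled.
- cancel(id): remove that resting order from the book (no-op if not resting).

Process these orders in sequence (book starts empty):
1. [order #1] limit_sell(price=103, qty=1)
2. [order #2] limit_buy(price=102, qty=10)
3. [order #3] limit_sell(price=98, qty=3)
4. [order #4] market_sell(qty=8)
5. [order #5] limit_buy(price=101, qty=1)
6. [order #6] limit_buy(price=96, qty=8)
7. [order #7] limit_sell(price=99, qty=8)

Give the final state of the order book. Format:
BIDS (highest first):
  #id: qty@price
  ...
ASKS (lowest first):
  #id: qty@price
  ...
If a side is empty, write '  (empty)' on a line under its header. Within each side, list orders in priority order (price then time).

Answer: BIDS (highest first):
  #6: 8@96
ASKS (lowest first):
  #7: 7@99
  #1: 1@103

Derivation:
After op 1 [order #1] limit_sell(price=103, qty=1): fills=none; bids=[-] asks=[#1:1@103]
After op 2 [order #2] limit_buy(price=102, qty=10): fills=none; bids=[#2:10@102] asks=[#1:1@103]
After op 3 [order #3] limit_sell(price=98, qty=3): fills=#2x#3:3@102; bids=[#2:7@102] asks=[#1:1@103]
After op 4 [order #4] market_sell(qty=8): fills=#2x#4:7@102; bids=[-] asks=[#1:1@103]
After op 5 [order #5] limit_buy(price=101, qty=1): fills=none; bids=[#5:1@101] asks=[#1:1@103]
After op 6 [order #6] limit_buy(price=96, qty=8): fills=none; bids=[#5:1@101 #6:8@96] asks=[#1:1@103]
After op 7 [order #7] limit_sell(price=99, qty=8): fills=#5x#7:1@101; bids=[#6:8@96] asks=[#7:7@99 #1:1@103]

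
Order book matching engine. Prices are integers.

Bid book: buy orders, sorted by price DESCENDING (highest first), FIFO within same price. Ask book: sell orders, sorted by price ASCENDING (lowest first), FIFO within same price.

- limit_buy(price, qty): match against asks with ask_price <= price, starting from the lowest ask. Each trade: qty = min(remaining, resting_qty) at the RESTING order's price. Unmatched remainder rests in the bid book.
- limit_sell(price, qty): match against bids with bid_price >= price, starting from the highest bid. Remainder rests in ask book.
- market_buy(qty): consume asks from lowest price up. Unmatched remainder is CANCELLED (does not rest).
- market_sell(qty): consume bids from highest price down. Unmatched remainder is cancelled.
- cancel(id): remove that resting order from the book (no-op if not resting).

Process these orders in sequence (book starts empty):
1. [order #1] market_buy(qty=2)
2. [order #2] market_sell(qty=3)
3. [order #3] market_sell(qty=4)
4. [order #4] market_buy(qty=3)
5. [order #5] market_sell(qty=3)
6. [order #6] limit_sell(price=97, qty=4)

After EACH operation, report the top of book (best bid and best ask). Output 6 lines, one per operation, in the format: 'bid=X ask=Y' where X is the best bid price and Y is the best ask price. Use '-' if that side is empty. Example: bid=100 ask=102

After op 1 [order #1] market_buy(qty=2): fills=none; bids=[-] asks=[-]
After op 2 [order #2] market_sell(qty=3): fills=none; bids=[-] asks=[-]
After op 3 [order #3] market_sell(qty=4): fills=none; bids=[-] asks=[-]
After op 4 [order #4] market_buy(qty=3): fills=none; bids=[-] asks=[-]
After op 5 [order #5] market_sell(qty=3): fills=none; bids=[-] asks=[-]
After op 6 [order #6] limit_sell(price=97, qty=4): fills=none; bids=[-] asks=[#6:4@97]

Answer: bid=- ask=-
bid=- ask=-
bid=- ask=-
bid=- ask=-
bid=- ask=-
bid=- ask=97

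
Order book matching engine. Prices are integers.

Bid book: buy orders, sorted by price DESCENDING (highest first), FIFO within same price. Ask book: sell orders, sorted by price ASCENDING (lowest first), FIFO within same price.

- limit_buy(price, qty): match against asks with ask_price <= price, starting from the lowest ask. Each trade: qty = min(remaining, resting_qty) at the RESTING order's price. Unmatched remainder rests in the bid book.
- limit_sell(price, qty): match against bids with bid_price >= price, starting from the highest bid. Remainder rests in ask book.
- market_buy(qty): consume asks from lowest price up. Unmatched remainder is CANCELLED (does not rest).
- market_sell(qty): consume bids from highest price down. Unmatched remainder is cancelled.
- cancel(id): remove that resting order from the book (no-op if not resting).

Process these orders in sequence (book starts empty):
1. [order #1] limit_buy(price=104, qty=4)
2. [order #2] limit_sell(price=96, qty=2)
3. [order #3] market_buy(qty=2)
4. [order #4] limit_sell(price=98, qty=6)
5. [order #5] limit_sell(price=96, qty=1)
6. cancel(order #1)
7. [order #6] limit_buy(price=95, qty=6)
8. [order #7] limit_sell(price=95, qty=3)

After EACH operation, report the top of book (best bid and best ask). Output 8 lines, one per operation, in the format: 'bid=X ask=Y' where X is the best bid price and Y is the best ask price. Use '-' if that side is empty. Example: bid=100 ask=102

Answer: bid=104 ask=-
bid=104 ask=-
bid=104 ask=-
bid=- ask=98
bid=- ask=96
bid=- ask=96
bid=95 ask=96
bid=95 ask=96

Derivation:
After op 1 [order #1] limit_buy(price=104, qty=4): fills=none; bids=[#1:4@104] asks=[-]
After op 2 [order #2] limit_sell(price=96, qty=2): fills=#1x#2:2@104; bids=[#1:2@104] asks=[-]
After op 3 [order #3] market_buy(qty=2): fills=none; bids=[#1:2@104] asks=[-]
After op 4 [order #4] limit_sell(price=98, qty=6): fills=#1x#4:2@104; bids=[-] asks=[#4:4@98]
After op 5 [order #5] limit_sell(price=96, qty=1): fills=none; bids=[-] asks=[#5:1@96 #4:4@98]
After op 6 cancel(order #1): fills=none; bids=[-] asks=[#5:1@96 #4:4@98]
After op 7 [order #6] limit_buy(price=95, qty=6): fills=none; bids=[#6:6@95] asks=[#5:1@96 #4:4@98]
After op 8 [order #7] limit_sell(price=95, qty=3): fills=#6x#7:3@95; bids=[#6:3@95] asks=[#5:1@96 #4:4@98]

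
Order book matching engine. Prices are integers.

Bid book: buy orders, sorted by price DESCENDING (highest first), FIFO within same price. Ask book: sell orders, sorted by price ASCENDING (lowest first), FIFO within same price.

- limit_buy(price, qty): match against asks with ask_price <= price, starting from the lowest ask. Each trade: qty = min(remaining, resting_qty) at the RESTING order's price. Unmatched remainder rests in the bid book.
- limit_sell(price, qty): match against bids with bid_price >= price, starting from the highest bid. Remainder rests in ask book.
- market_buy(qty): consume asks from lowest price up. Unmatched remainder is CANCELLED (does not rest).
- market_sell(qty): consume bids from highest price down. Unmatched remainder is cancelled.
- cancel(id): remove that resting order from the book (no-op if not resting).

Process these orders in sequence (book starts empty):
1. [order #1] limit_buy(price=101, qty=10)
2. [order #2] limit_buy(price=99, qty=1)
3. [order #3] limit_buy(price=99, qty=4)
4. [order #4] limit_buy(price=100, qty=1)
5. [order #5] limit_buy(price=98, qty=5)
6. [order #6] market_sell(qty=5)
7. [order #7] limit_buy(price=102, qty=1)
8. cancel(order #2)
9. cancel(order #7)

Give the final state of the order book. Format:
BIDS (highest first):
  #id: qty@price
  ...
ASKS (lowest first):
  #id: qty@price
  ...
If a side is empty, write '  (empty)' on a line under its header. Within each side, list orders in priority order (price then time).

Answer: BIDS (highest first):
  #1: 5@101
  #4: 1@100
  #3: 4@99
  #5: 5@98
ASKS (lowest first):
  (empty)

Derivation:
After op 1 [order #1] limit_buy(price=101, qty=10): fills=none; bids=[#1:10@101] asks=[-]
After op 2 [order #2] limit_buy(price=99, qty=1): fills=none; bids=[#1:10@101 #2:1@99] asks=[-]
After op 3 [order #3] limit_buy(price=99, qty=4): fills=none; bids=[#1:10@101 #2:1@99 #3:4@99] asks=[-]
After op 4 [order #4] limit_buy(price=100, qty=1): fills=none; bids=[#1:10@101 #4:1@100 #2:1@99 #3:4@99] asks=[-]
After op 5 [order #5] limit_buy(price=98, qty=5): fills=none; bids=[#1:10@101 #4:1@100 #2:1@99 #3:4@99 #5:5@98] asks=[-]
After op 6 [order #6] market_sell(qty=5): fills=#1x#6:5@101; bids=[#1:5@101 #4:1@100 #2:1@99 #3:4@99 #5:5@98] asks=[-]
After op 7 [order #7] limit_buy(price=102, qty=1): fills=none; bids=[#7:1@102 #1:5@101 #4:1@100 #2:1@99 #3:4@99 #5:5@98] asks=[-]
After op 8 cancel(order #2): fills=none; bids=[#7:1@102 #1:5@101 #4:1@100 #3:4@99 #5:5@98] asks=[-]
After op 9 cancel(order #7): fills=none; bids=[#1:5@101 #4:1@100 #3:4@99 #5:5@98] asks=[-]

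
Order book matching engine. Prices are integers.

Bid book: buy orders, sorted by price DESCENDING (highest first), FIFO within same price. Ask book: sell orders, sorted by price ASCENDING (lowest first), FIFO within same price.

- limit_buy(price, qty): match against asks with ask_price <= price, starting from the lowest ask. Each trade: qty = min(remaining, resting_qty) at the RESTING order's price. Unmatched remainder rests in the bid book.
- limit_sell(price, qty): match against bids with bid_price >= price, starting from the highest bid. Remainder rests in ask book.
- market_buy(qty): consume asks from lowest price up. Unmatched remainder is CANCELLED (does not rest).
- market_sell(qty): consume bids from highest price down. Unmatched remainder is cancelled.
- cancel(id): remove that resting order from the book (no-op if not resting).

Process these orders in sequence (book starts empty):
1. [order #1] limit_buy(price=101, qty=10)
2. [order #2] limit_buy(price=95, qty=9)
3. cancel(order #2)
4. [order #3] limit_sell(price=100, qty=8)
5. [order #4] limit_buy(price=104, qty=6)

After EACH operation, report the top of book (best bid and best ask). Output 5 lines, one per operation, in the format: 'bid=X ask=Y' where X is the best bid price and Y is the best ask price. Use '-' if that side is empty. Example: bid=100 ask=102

Answer: bid=101 ask=-
bid=101 ask=-
bid=101 ask=-
bid=101 ask=-
bid=104 ask=-

Derivation:
After op 1 [order #1] limit_buy(price=101, qty=10): fills=none; bids=[#1:10@101] asks=[-]
After op 2 [order #2] limit_buy(price=95, qty=9): fills=none; bids=[#1:10@101 #2:9@95] asks=[-]
After op 3 cancel(order #2): fills=none; bids=[#1:10@101] asks=[-]
After op 4 [order #3] limit_sell(price=100, qty=8): fills=#1x#3:8@101; bids=[#1:2@101] asks=[-]
After op 5 [order #4] limit_buy(price=104, qty=6): fills=none; bids=[#4:6@104 #1:2@101] asks=[-]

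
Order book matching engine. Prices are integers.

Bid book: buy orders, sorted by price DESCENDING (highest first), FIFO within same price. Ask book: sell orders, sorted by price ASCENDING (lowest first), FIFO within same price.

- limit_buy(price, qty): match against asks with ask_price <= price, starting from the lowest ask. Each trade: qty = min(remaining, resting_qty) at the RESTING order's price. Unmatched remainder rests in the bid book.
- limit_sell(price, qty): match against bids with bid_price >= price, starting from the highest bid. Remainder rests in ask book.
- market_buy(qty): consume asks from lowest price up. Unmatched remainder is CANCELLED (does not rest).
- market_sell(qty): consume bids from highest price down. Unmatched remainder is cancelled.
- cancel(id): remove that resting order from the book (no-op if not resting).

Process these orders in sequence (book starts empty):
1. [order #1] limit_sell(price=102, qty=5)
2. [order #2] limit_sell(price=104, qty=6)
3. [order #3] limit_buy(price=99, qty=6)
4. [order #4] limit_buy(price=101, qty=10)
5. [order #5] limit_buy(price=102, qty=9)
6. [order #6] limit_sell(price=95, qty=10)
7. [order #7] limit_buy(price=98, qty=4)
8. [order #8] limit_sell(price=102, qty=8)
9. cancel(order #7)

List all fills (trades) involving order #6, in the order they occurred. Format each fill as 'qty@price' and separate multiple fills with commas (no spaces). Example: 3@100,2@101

After op 1 [order #1] limit_sell(price=102, qty=5): fills=none; bids=[-] asks=[#1:5@102]
After op 2 [order #2] limit_sell(price=104, qty=6): fills=none; bids=[-] asks=[#1:5@102 #2:6@104]
After op 3 [order #3] limit_buy(price=99, qty=6): fills=none; bids=[#3:6@99] asks=[#1:5@102 #2:6@104]
After op 4 [order #4] limit_buy(price=101, qty=10): fills=none; bids=[#4:10@101 #3:6@99] asks=[#1:5@102 #2:6@104]
After op 5 [order #5] limit_buy(price=102, qty=9): fills=#5x#1:5@102; bids=[#5:4@102 #4:10@101 #3:6@99] asks=[#2:6@104]
After op 6 [order #6] limit_sell(price=95, qty=10): fills=#5x#6:4@102 #4x#6:6@101; bids=[#4:4@101 #3:6@99] asks=[#2:6@104]
After op 7 [order #7] limit_buy(price=98, qty=4): fills=none; bids=[#4:4@101 #3:6@99 #7:4@98] asks=[#2:6@104]
After op 8 [order #8] limit_sell(price=102, qty=8): fills=none; bids=[#4:4@101 #3:6@99 #7:4@98] asks=[#8:8@102 #2:6@104]
After op 9 cancel(order #7): fills=none; bids=[#4:4@101 #3:6@99] asks=[#8:8@102 #2:6@104]

Answer: 4@102,6@101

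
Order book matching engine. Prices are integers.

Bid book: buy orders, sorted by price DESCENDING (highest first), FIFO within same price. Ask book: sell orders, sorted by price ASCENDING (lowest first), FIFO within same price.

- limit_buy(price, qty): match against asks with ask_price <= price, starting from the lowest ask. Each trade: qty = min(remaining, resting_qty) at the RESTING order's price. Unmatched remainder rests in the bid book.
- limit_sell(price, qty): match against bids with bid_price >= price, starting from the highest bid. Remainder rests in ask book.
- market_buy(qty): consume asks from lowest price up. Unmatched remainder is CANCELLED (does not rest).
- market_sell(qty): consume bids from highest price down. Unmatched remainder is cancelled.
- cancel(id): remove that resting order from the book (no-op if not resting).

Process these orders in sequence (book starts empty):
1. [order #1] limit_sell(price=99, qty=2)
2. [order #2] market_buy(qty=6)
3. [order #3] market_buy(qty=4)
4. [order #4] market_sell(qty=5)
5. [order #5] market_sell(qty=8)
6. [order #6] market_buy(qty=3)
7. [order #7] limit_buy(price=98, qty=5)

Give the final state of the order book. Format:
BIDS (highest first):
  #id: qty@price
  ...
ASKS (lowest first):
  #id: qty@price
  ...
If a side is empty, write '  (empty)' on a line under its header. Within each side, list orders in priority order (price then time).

Answer: BIDS (highest first):
  #7: 5@98
ASKS (lowest first):
  (empty)

Derivation:
After op 1 [order #1] limit_sell(price=99, qty=2): fills=none; bids=[-] asks=[#1:2@99]
After op 2 [order #2] market_buy(qty=6): fills=#2x#1:2@99; bids=[-] asks=[-]
After op 3 [order #3] market_buy(qty=4): fills=none; bids=[-] asks=[-]
After op 4 [order #4] market_sell(qty=5): fills=none; bids=[-] asks=[-]
After op 5 [order #5] market_sell(qty=8): fills=none; bids=[-] asks=[-]
After op 6 [order #6] market_buy(qty=3): fills=none; bids=[-] asks=[-]
After op 7 [order #7] limit_buy(price=98, qty=5): fills=none; bids=[#7:5@98] asks=[-]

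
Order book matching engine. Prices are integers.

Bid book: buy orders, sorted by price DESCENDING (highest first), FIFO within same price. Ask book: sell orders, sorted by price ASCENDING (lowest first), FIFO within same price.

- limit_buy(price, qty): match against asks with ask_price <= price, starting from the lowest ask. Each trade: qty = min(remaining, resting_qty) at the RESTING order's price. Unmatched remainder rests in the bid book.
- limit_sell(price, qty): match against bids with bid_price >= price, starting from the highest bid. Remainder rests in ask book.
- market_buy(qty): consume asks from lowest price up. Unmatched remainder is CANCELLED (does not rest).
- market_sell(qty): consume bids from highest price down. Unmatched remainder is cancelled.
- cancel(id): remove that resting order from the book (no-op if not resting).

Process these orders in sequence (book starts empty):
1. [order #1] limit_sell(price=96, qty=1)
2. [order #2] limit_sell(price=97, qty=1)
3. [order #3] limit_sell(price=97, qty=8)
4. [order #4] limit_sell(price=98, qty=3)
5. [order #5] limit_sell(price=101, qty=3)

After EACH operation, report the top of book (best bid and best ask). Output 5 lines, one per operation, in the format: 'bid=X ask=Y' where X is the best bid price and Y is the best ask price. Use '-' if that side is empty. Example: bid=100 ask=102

Answer: bid=- ask=96
bid=- ask=96
bid=- ask=96
bid=- ask=96
bid=- ask=96

Derivation:
After op 1 [order #1] limit_sell(price=96, qty=1): fills=none; bids=[-] asks=[#1:1@96]
After op 2 [order #2] limit_sell(price=97, qty=1): fills=none; bids=[-] asks=[#1:1@96 #2:1@97]
After op 3 [order #3] limit_sell(price=97, qty=8): fills=none; bids=[-] asks=[#1:1@96 #2:1@97 #3:8@97]
After op 4 [order #4] limit_sell(price=98, qty=3): fills=none; bids=[-] asks=[#1:1@96 #2:1@97 #3:8@97 #4:3@98]
After op 5 [order #5] limit_sell(price=101, qty=3): fills=none; bids=[-] asks=[#1:1@96 #2:1@97 #3:8@97 #4:3@98 #5:3@101]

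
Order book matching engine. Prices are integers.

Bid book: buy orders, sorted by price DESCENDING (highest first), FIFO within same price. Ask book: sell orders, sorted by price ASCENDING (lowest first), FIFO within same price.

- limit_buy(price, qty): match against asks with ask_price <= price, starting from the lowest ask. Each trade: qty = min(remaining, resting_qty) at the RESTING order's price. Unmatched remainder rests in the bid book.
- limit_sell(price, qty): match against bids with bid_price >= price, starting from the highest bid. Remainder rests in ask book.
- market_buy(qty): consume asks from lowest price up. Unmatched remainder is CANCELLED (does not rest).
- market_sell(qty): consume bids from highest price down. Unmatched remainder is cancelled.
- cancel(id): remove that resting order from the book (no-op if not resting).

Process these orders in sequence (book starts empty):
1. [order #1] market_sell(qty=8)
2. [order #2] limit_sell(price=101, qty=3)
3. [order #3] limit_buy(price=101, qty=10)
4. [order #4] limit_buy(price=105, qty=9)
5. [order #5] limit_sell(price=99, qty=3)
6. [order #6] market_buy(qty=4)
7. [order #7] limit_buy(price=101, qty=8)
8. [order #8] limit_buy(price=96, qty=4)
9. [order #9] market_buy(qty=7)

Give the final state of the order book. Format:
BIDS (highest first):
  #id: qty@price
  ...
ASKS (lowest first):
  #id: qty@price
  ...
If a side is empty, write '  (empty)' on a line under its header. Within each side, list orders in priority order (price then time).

Answer: BIDS (highest first):
  #4: 6@105
  #3: 7@101
  #7: 8@101
  #8: 4@96
ASKS (lowest first):
  (empty)

Derivation:
After op 1 [order #1] market_sell(qty=8): fills=none; bids=[-] asks=[-]
After op 2 [order #2] limit_sell(price=101, qty=3): fills=none; bids=[-] asks=[#2:3@101]
After op 3 [order #3] limit_buy(price=101, qty=10): fills=#3x#2:3@101; bids=[#3:7@101] asks=[-]
After op 4 [order #4] limit_buy(price=105, qty=9): fills=none; bids=[#4:9@105 #3:7@101] asks=[-]
After op 5 [order #5] limit_sell(price=99, qty=3): fills=#4x#5:3@105; bids=[#4:6@105 #3:7@101] asks=[-]
After op 6 [order #6] market_buy(qty=4): fills=none; bids=[#4:6@105 #3:7@101] asks=[-]
After op 7 [order #7] limit_buy(price=101, qty=8): fills=none; bids=[#4:6@105 #3:7@101 #7:8@101] asks=[-]
After op 8 [order #8] limit_buy(price=96, qty=4): fills=none; bids=[#4:6@105 #3:7@101 #7:8@101 #8:4@96] asks=[-]
After op 9 [order #9] market_buy(qty=7): fills=none; bids=[#4:6@105 #3:7@101 #7:8@101 #8:4@96] asks=[-]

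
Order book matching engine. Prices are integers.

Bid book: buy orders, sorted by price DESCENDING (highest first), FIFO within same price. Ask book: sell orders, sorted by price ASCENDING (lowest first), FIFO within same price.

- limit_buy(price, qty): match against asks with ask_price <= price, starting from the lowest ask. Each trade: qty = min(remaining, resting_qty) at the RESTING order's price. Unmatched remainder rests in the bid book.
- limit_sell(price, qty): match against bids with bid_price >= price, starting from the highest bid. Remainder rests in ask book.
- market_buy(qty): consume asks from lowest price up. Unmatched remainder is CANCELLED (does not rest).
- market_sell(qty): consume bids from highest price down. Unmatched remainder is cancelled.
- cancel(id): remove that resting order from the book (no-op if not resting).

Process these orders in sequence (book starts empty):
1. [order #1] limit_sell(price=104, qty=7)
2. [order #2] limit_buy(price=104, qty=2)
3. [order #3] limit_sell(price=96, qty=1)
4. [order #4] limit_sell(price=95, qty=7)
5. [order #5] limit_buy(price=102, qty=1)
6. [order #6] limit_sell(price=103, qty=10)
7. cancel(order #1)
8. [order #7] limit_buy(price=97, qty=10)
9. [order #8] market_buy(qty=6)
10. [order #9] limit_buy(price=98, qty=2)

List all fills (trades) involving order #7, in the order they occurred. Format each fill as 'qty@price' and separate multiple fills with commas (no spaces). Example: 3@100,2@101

After op 1 [order #1] limit_sell(price=104, qty=7): fills=none; bids=[-] asks=[#1:7@104]
After op 2 [order #2] limit_buy(price=104, qty=2): fills=#2x#1:2@104; bids=[-] asks=[#1:5@104]
After op 3 [order #3] limit_sell(price=96, qty=1): fills=none; bids=[-] asks=[#3:1@96 #1:5@104]
After op 4 [order #4] limit_sell(price=95, qty=7): fills=none; bids=[-] asks=[#4:7@95 #3:1@96 #1:5@104]
After op 5 [order #5] limit_buy(price=102, qty=1): fills=#5x#4:1@95; bids=[-] asks=[#4:6@95 #3:1@96 #1:5@104]
After op 6 [order #6] limit_sell(price=103, qty=10): fills=none; bids=[-] asks=[#4:6@95 #3:1@96 #6:10@103 #1:5@104]
After op 7 cancel(order #1): fills=none; bids=[-] asks=[#4:6@95 #3:1@96 #6:10@103]
After op 8 [order #7] limit_buy(price=97, qty=10): fills=#7x#4:6@95 #7x#3:1@96; bids=[#7:3@97] asks=[#6:10@103]
After op 9 [order #8] market_buy(qty=6): fills=#8x#6:6@103; bids=[#7:3@97] asks=[#6:4@103]
After op 10 [order #9] limit_buy(price=98, qty=2): fills=none; bids=[#9:2@98 #7:3@97] asks=[#6:4@103]

Answer: 6@95,1@96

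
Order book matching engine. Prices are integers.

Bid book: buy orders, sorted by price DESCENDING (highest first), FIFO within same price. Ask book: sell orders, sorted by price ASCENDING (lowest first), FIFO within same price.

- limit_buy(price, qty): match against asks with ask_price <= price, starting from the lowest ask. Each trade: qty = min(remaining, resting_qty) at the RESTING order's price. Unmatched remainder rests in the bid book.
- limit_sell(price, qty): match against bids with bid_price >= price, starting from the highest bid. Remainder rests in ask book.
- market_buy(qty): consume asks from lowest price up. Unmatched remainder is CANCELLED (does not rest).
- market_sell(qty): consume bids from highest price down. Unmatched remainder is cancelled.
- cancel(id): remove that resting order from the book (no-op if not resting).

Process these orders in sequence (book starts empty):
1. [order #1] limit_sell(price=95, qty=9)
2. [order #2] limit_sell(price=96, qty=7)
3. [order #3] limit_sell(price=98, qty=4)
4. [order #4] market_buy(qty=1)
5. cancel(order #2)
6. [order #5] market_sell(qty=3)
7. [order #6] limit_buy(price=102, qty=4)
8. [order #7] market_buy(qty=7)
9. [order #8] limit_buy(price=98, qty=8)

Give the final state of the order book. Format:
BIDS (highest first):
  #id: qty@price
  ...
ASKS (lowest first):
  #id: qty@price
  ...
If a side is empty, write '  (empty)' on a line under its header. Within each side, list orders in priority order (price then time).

Answer: BIDS (highest first):
  #8: 7@98
ASKS (lowest first):
  (empty)

Derivation:
After op 1 [order #1] limit_sell(price=95, qty=9): fills=none; bids=[-] asks=[#1:9@95]
After op 2 [order #2] limit_sell(price=96, qty=7): fills=none; bids=[-] asks=[#1:9@95 #2:7@96]
After op 3 [order #3] limit_sell(price=98, qty=4): fills=none; bids=[-] asks=[#1:9@95 #2:7@96 #3:4@98]
After op 4 [order #4] market_buy(qty=1): fills=#4x#1:1@95; bids=[-] asks=[#1:8@95 #2:7@96 #3:4@98]
After op 5 cancel(order #2): fills=none; bids=[-] asks=[#1:8@95 #3:4@98]
After op 6 [order #5] market_sell(qty=3): fills=none; bids=[-] asks=[#1:8@95 #3:4@98]
After op 7 [order #6] limit_buy(price=102, qty=4): fills=#6x#1:4@95; bids=[-] asks=[#1:4@95 #3:4@98]
After op 8 [order #7] market_buy(qty=7): fills=#7x#1:4@95 #7x#3:3@98; bids=[-] asks=[#3:1@98]
After op 9 [order #8] limit_buy(price=98, qty=8): fills=#8x#3:1@98; bids=[#8:7@98] asks=[-]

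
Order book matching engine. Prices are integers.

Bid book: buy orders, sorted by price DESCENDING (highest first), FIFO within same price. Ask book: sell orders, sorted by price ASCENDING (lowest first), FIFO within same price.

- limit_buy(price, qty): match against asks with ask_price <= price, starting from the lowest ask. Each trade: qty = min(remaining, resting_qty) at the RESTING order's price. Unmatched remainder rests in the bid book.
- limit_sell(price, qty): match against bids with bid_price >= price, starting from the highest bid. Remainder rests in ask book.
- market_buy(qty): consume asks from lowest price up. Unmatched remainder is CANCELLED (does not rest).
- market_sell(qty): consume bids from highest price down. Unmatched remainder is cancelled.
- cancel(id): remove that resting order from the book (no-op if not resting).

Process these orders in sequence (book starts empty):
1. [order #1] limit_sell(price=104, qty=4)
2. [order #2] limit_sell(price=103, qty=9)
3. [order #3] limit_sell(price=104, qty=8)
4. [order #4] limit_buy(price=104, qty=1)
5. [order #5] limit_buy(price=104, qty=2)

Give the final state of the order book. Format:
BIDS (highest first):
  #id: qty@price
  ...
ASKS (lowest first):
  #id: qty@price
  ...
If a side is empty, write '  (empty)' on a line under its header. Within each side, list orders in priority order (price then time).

After op 1 [order #1] limit_sell(price=104, qty=4): fills=none; bids=[-] asks=[#1:4@104]
After op 2 [order #2] limit_sell(price=103, qty=9): fills=none; bids=[-] asks=[#2:9@103 #1:4@104]
After op 3 [order #3] limit_sell(price=104, qty=8): fills=none; bids=[-] asks=[#2:9@103 #1:4@104 #3:8@104]
After op 4 [order #4] limit_buy(price=104, qty=1): fills=#4x#2:1@103; bids=[-] asks=[#2:8@103 #1:4@104 #3:8@104]
After op 5 [order #5] limit_buy(price=104, qty=2): fills=#5x#2:2@103; bids=[-] asks=[#2:6@103 #1:4@104 #3:8@104]

Answer: BIDS (highest first):
  (empty)
ASKS (lowest first):
  #2: 6@103
  #1: 4@104
  #3: 8@104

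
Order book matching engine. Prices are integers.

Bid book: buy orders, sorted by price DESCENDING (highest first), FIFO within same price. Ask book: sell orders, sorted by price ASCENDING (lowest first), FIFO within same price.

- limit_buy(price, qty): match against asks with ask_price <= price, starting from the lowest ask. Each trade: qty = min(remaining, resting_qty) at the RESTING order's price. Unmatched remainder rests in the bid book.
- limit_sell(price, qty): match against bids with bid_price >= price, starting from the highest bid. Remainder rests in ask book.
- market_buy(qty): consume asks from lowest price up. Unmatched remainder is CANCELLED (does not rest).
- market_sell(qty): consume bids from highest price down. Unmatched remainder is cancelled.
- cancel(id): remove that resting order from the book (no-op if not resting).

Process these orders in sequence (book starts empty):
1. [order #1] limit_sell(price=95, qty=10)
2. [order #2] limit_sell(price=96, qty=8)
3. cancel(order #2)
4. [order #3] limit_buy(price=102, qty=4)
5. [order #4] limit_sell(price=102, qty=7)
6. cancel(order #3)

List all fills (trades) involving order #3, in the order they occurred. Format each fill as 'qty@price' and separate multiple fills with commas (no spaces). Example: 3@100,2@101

Answer: 4@95

Derivation:
After op 1 [order #1] limit_sell(price=95, qty=10): fills=none; bids=[-] asks=[#1:10@95]
After op 2 [order #2] limit_sell(price=96, qty=8): fills=none; bids=[-] asks=[#1:10@95 #2:8@96]
After op 3 cancel(order #2): fills=none; bids=[-] asks=[#1:10@95]
After op 4 [order #3] limit_buy(price=102, qty=4): fills=#3x#1:4@95; bids=[-] asks=[#1:6@95]
After op 5 [order #4] limit_sell(price=102, qty=7): fills=none; bids=[-] asks=[#1:6@95 #4:7@102]
After op 6 cancel(order #3): fills=none; bids=[-] asks=[#1:6@95 #4:7@102]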